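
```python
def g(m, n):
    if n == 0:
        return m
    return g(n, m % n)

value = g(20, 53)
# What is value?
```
Call trace:
g(m=20, n=53)
  g(m=53, n=20)
    g(m=20, n=13)
      g(m=13, n=7)
        g(m=7, n=6)
          g(m=6, n=1)
            g(m=1, n=0)
            -> return 1
          -> return 1
        -> return 1
      -> return 1
    -> return 1
  -> return 1
-> return 1

Final answer: 1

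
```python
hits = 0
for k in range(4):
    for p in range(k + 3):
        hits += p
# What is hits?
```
Trace:
  hits=0
  hits=0, k=0, p=0
  hits=1, k=0, p=1
  hits=3, k=0, p=2
  hits=3, k=1, p=0
  hits=4, k=1, p=1
  hits=6, k=1, p=2
  hits=9, k=1, p=3
  hits=9, k=2, p=0
  hits=10, k=2, p=1
  hits=12, k=2, p=2
  hits=15, k=2, p=3
  hits=19, k=2, p=4
  hits=19, k=3, p=0
  hits=20, k=3, p=1
  hits=22, k=3, p=2
  hits=25, k=3, p=3
  hits=29, k=3, p=4
  hits=34, k=3, p=5

Final answer: 34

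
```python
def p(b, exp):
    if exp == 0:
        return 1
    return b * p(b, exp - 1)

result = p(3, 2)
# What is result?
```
Call trace:
p(b=3, exp=2)
  p(b=3, exp=1)
    p(b=3, exp=0)
    -> return 1
  -> return 3
-> return 9

Final answer: 9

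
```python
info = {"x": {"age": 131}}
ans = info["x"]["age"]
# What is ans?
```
Trace:
  info={'x': {'age': 131}}
  info={'x': {'age': 131}}, ans=131

Final answer: 131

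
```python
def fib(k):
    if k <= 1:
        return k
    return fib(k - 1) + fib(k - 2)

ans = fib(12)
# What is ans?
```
Call trace (a repeated sub-call is expanded the first time; later identical calls just restate its return value):
fib(k=12)
  fib(k=11)
    fib(k=10)
      fib(k=9)
        fib(k=8)
          fib(k=7)
            fib(k=6)
              fib(k=5)
                fib(k=4)
                  fib(k=3)
                    fib(k=2)
                      fib(k=1)
                      -> return 1
                      fib(k=0)
                      -> return 0
                    -> return 1
                    fib(k=1)
                    -> return 1
                  -> return 2
                  fib(k=2) -> return 1  (same call as traced above)
                -> return 3
                fib(k=3) -> return 2  (same call as traced above)
              -> return 5
              fib(k=4) -> return 3  (same call as traced above)
            -> return 8
            fib(k=5) -> return 5  (same call as traced above)
          -> return 13
          fib(k=6) -> return 8  (same call as traced above)
        -> return 21
        fib(k=7) -> return 13  (same call as traced above)
      -> return 34
      fib(k=8) -> return 21  (same call as traced above)
    -> return 55
    fib(k=9) -> return 34  (same call as traced above)
  -> return 89
  fib(k=10) -> return 55  (same call as traced above)
-> return 144

Final answer: 144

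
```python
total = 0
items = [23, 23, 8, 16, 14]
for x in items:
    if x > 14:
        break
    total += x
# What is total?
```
Trace:
  total=0
  total=0, x=23

Final answer: 0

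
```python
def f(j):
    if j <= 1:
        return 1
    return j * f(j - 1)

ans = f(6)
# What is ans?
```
Call trace:
f(j=6)
  f(j=5)
    f(j=4)
      f(j=3)
        f(j=2)
          f(j=1)
          -> return 1
        -> return 2
      -> return 6
    -> return 24
  -> return 120
-> return 720

Final answer: 720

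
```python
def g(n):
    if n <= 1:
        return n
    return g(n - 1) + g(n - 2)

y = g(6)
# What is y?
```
Call trace (a repeated sub-call is expanded the first time; later identical calls just restate its return value):
g(n=6)
  g(n=5)
    g(n=4)
      g(n=3)
        g(n=2)
          g(n=1)
          -> return 1
          g(n=0)
          -> return 0
        -> return 1
        g(n=1)
        -> return 1
      -> return 2
      g(n=2) -> return 1  (same call as traced above)
    -> return 3
    g(n=3) -> return 2  (same call as traced above)
  -> return 5
  g(n=4) -> return 3  (same call as traced above)
-> return 8

Final answer: 8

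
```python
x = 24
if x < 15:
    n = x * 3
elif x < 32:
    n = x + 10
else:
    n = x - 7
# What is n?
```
Trace:
  x=24
  x=24, n=34

Final answer: 34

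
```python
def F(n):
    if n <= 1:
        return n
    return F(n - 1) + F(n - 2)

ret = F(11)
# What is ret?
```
Call trace (a repeated sub-call is expanded the first time; later identical calls just restate its return value):
F(n=11)
  F(n=10)
    F(n=9)
      F(n=8)
        F(n=7)
          F(n=6)
            F(n=5)
              F(n=4)
                F(n=3)
                  F(n=2)
                    F(n=1)
                    -> return 1
                    F(n=0)
                    -> return 0
                  -> return 1
                  F(n=1)
                  -> return 1
                -> return 2
                F(n=2) -> return 1  (same call as traced above)
              -> return 3
              F(n=3) -> return 2  (same call as traced above)
            -> return 5
            F(n=4) -> return 3  (same call as traced above)
          -> return 8
          F(n=5) -> return 5  (same call as traced above)
        -> return 13
        F(n=6) -> return 8  (same call as traced above)
      -> return 21
      F(n=7) -> return 13  (same call as traced above)
    -> return 34
    F(n=8) -> return 21  (same call as traced above)
  -> return 55
  F(n=9) -> return 34  (same call as traced above)
-> return 89

Final answer: 89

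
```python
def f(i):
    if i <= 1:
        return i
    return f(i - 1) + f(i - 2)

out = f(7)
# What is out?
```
Call trace (a repeated sub-call is expanded the first time; later identical calls just restate its return value):
f(i=7)
  f(i=6)
    f(i=5)
      f(i=4)
        f(i=3)
          f(i=2)
            f(i=1)
            -> return 1
            f(i=0)
            -> return 0
          -> return 1
          f(i=1)
          -> return 1
        -> return 2
        f(i=2) -> return 1  (same call as traced above)
      -> return 3
      f(i=3) -> return 2  (same call as traced above)
    -> return 5
    f(i=4) -> return 3  (same call as traced above)
  -> return 8
  f(i=5) -> return 5  (same call as traced above)
-> return 13

Final answer: 13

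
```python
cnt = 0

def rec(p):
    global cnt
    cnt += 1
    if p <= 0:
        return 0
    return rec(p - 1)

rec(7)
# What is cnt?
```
Call trace:
rec(p=7)
  rec(p=6)
    rec(p=5)
      rec(p=4)
        rec(p=3)
          rec(p=2)
            rec(p=1)
              rec(p=0)
              -> return 0
            -> return 0
          -> return 0
        -> return 0
      -> return 0
    -> return 0
  -> return 0
-> return 0

cnt is incremented once per call. rec is entered once for each p = 7, 6, 5, 4, 3, 2, 1, 0 (the p <= 0 call returns without recursing), i.e. 7 + 1 calls.
cnt = 8

Final answer: 8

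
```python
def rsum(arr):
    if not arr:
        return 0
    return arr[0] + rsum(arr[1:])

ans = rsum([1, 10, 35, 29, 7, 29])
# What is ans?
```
Call trace:
rsum(arr=[1, 10, 35, 29, 7, 29])
  rsum(arr=[10, 35, 29, 7, 29])
    rsum(arr=[35, 29, 7, 29])
      rsum(arr=[29, 7, 29])
        rsum(arr=[7, 29])
          rsum(arr=[29])
            rsum(arr=[])
            -> return 0
          -> return 29
        -> return 36
      -> return 65
    -> return 100
  -> return 110
-> return 111

Final answer: 111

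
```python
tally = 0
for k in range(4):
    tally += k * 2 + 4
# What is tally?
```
Trace:
  tally=0
  tally=4, k=0
  tally=10, k=1
  tally=18, k=2
  tally=28, k=3

Final answer: 28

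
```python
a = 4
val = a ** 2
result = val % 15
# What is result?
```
Trace:
  a=4
  a=4, val=16
  a=4, val=16, result=1

Final answer: 1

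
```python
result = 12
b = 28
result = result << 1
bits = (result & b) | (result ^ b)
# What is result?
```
Trace:
  result=12
  result=12, b=28
  result=24, b=28
  result=24, b=28, bits=28

Final answer: 24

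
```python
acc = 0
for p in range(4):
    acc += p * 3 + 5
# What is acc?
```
Trace:
  acc=0
  acc=5, p=0
  acc=13, p=1
  acc=24, p=2
  acc=38, p=3

Final answer: 38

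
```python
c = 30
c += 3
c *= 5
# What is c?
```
Trace:
  c=30
  c=33
  c=165

Final answer: 165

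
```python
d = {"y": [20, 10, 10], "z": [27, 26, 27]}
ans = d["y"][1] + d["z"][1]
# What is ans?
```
Trace:
  d={'y': [20, 10, 10], 'z': [27, 26, 27]}
  d={'y': [20, 10, 10], 'z': [27, 26, 27]}, ans=36

Final answer: 36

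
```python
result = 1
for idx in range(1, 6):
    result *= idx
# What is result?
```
Trace:
  result=1
  result=1, idx=1
  result=2, idx=2
  result=6, idx=3
  result=24, idx=4
  result=120, idx=5

Final answer: 120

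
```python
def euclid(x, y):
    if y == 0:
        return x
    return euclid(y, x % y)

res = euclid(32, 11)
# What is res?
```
Call trace:
euclid(x=32, y=11)
  euclid(x=11, y=10)
    euclid(x=10, y=1)
      euclid(x=1, y=0)
      -> return 1
    -> return 1
  -> return 1
-> return 1

Final answer: 1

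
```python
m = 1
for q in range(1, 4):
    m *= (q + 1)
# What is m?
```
Trace:
  m=1
  m=2, q=1
  m=6, q=2
  m=24, q=3

Final answer: 24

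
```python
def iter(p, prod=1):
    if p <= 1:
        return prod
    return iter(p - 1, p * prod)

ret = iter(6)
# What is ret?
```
Call trace:
iter(p=6, prod=1)
  iter(p=5, prod=6)
    iter(p=4, prod=30)
      iter(p=3, prod=120)
        iter(p=2, prod=360)
          iter(p=1, prod=720)
          -> return 720
        -> return 720
      -> return 720
    -> return 720
  -> return 720
-> return 720

Final answer: 720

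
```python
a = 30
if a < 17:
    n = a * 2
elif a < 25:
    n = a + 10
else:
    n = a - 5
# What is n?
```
Trace:
  a=30
  a=30, n=25

Final answer: 25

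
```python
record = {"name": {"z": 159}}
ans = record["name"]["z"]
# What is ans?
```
Trace:
  record={'name': {'z': 159}}
  record={'name': {'z': 159}}, ans=159

Final answer: 159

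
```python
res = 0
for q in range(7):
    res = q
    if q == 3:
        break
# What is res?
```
Trace:
  res=0
  res=0, q=0
  res=1, q=1
  res=2, q=2
  res=3, q=3

Final answer: 3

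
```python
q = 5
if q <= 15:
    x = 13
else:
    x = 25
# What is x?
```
Trace:
  q=5
  q=5, x=13

Final answer: 13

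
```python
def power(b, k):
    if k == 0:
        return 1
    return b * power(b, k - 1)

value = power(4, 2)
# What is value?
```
Call trace:
power(b=4, k=2)
  power(b=4, k=1)
    power(b=4, k=0)
    -> return 1
  -> return 4
-> return 16

Final answer: 16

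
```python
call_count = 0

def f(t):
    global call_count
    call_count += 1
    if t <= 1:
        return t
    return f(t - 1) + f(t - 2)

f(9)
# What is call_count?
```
Call trace (a repeated sub-call is expanded the first time; later identical calls just restate its return value):
f(t=9)
  f(t=8)
    f(t=7)
      f(t=6)
        f(t=5)
          f(t=4)
            f(t=3)
              f(t=2)
                f(t=1)
                -> return 1
                f(t=0)
                -> return 0
              -> return 1
              f(t=1)
              -> return 1
            -> return 2
            f(t=2) -> return 1  (same call as traced above)
          -> return 3
          f(t=3) -> return 2  (same call as traced above)
        -> return 5
        f(t=4) -> return 3  (same call as traced above)
      -> return 8
      f(t=5) -> return 5  (same call as traced above)
    -> return 13
    f(t=6) -> return 8  (same call as traced above)
  -> return 21
  f(t=7) -> return 13  (same call as traced above)
-> return 34

call_count is incremented once per call, so count the calls in each subtree. Let C(t) = number of calls made by f(t).
C(0) = C(1) = 1 (base case, no recursion); C(t) = 1 + C(t - 1) + C(t - 2) otherwise.
C(2) = 1 + C(1) + C(0) = 1 + 1 + 1 = 3
C(3) = 1 + C(2) + C(1) = 1 + 3 + 1 = 5
C(4) = 1 + C(3) + C(2) = 1 + 5 + 3 = 9
C(5) = 1 + C(4) + C(3) = 1 + 9 + 5 = 15
C(6) = 1 + C(5) + C(4) = 1 + 15 + 9 = 25
C(7) = 1 + C(6) + C(5) = 1 + 25 + 15 = 41
C(8) = 1 + C(7) + C(6) = 1 + 41 + 25 = 67
C(9) = 1 + C(8) + C(7) = 1 + 67 + 41 = 109
call_count = C(9) = 109

Final answer: 109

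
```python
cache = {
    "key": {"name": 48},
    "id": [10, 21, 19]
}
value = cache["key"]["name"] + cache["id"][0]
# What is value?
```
Trace:
  cache={'key': {'name': 48}, 'id': [10, 21, 19]}
  cache={'key': {'name': 48}, 'id': [10, 21, 19]}, value=58

Final answer: 58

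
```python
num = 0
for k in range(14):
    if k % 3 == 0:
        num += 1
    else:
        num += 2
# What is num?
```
Trace:
  num=0
  num=1, k=0
  num=3, k=1
  num=5, k=2
  num=6, k=3
  num=8, k=4
  num=10, k=5
  num=11, k=6
  num=13, k=7
  num=15, k=8
  num=16, k=9
  num=18, k=10
  num=20, k=11
  num=21, k=12
  num=23, k=13

Final answer: 23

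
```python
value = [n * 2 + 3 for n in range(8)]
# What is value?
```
Trace:
  n=0
  n=1
  n=2
  n=3
  n=4
  n=5
  n=6
  n=7
  value=[3, 5, 7, 9, 11, 13, 15, 17]

Final answer: [3, 5, 7, 9, 11, 13, 15, 17]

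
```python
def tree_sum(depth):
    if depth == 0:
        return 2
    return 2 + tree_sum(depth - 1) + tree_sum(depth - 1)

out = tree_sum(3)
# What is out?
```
Call trace (a repeated sub-call is expanded the first time; later identical calls just restate its return value):
tree_sum(depth=3)
  tree_sum(depth=2)
    tree_sum(depth=1)
      tree_sum(depth=0)
      -> return 2
      tree_sum(depth=0)
      -> return 2
    -> return 6
    tree_sum(depth=1) -> return 6  (same call as traced above)
  -> return 14
  tree_sum(depth=2) -> return 14  (same call as traced above)
-> return 30

Final answer: 30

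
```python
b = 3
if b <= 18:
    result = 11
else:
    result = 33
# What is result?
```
Trace:
  b=3
  b=3, result=11

Final answer: 11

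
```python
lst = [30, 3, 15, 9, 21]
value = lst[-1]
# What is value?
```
Trace:
  lst=[30, 3, 15, 9, 21]
  lst=[30, 3, 15, 9, 21], value=21

Final answer: 21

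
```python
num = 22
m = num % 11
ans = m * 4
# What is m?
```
Trace:
  num=22
  num=22, m=0
  num=22, m=0, ans=0

Final answer: 0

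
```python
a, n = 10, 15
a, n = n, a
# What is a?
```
Trace:
  a=10, n=15
  a=15, n=10

Final answer: 15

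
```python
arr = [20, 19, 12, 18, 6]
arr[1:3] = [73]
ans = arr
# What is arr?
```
Trace:
  arr=[20, 19, 12, 18, 6]
  arr=[20, 73, 18, 6]
  arr=[20, 73, 18, 6], ans=[20, 73, 18, 6]

Final answer: [20, 73, 18, 6]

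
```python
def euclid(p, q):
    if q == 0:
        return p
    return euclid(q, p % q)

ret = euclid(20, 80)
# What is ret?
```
Call trace:
euclid(p=20, q=80)
  euclid(p=80, q=20)
    euclid(p=20, q=0)
    -> return 20
  -> return 20
-> return 20

Final answer: 20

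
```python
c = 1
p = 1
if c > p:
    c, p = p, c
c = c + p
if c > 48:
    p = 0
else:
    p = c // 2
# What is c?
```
Trace:
  c=1
  c=1, p=1
  c=1, p=1
  c=2, p=1
  c=2, p=1

Final answer: 2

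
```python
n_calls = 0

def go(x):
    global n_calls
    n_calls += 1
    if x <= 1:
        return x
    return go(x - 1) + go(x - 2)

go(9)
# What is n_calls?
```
Call trace (a repeated sub-call is expanded the first time; later identical calls just restate its return value):
go(x=9)
  go(x=8)
    go(x=7)
      go(x=6)
        go(x=5)
          go(x=4)
            go(x=3)
              go(x=2)
                go(x=1)
                -> return 1
                go(x=0)
                -> return 0
              -> return 1
              go(x=1)
              -> return 1
            -> return 2
            go(x=2) -> return 1  (same call as traced above)
          -> return 3
          go(x=3) -> return 2  (same call as traced above)
        -> return 5
        go(x=4) -> return 3  (same call as traced above)
      -> return 8
      go(x=5) -> return 5  (same call as traced above)
    -> return 13
    go(x=6) -> return 8  (same call as traced above)
  -> return 21
  go(x=7) -> return 13  (same call as traced above)
-> return 34

n_calls is incremented once per call, so count the calls in each subtree. Let C(x) = number of calls made by go(x).
C(0) = C(1) = 1 (base case, no recursion); C(x) = 1 + C(x - 1) + C(x - 2) otherwise.
C(2) = 1 + C(1) + C(0) = 1 + 1 + 1 = 3
C(3) = 1 + C(2) + C(1) = 1 + 3 + 1 = 5
C(4) = 1 + C(3) + C(2) = 1 + 5 + 3 = 9
C(5) = 1 + C(4) + C(3) = 1 + 9 + 5 = 15
C(6) = 1 + C(5) + C(4) = 1 + 15 + 9 = 25
C(7) = 1 + C(6) + C(5) = 1 + 25 + 15 = 41
C(8) = 1 + C(7) + C(6) = 1 + 41 + 25 = 67
C(9) = 1 + C(8) + C(7) = 1 + 67 + 41 = 109
n_calls = C(9) = 109

Final answer: 109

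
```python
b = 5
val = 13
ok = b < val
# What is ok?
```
Trace:
  b=5
  b=5, val=13
  b=5, val=13, ok=True

Final answer: True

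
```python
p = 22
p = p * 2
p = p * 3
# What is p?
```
Trace:
  p=22
  p=44
  p=132

Final answer: 132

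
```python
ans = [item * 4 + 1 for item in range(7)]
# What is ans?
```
Trace:
  item=0
  item=1
  item=2
  item=3
  item=4
  item=5
  item=6
  ans=[1, 5, 9, 13, 17, 21, 25]

Final answer: [1, 5, 9, 13, 17, 21, 25]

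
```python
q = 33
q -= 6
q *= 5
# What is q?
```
Trace:
  q=33
  q=27
  q=135

Final answer: 135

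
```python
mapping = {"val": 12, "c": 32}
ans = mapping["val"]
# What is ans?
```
Trace:
  mapping={'val': 12, 'c': 32}
  mapping={'val': 12, 'c': 32}, ans=12

Final answer: 12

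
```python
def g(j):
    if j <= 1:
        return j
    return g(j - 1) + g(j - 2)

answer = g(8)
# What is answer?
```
Call trace (a repeated sub-call is expanded the first time; later identical calls just restate its return value):
g(j=8)
  g(j=7)
    g(j=6)
      g(j=5)
        g(j=4)
          g(j=3)
            g(j=2)
              g(j=1)
              -> return 1
              g(j=0)
              -> return 0
            -> return 1
            g(j=1)
            -> return 1
          -> return 2
          g(j=2) -> return 1  (same call as traced above)
        -> return 3
        g(j=3) -> return 2  (same call as traced above)
      -> return 5
      g(j=4) -> return 3  (same call as traced above)
    -> return 8
    g(j=5) -> return 5  (same call as traced above)
  -> return 13
  g(j=6) -> return 8  (same call as traced above)
-> return 21

Final answer: 21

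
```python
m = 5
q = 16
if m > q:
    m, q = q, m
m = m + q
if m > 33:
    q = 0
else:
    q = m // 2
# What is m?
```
Trace:
  m=5
  m=5, q=16
  m=5, q=16
  m=21, q=16
  m=21, q=10

Final answer: 21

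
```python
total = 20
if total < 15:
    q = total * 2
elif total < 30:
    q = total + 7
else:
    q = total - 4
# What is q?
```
Trace:
  total=20
  total=20, q=27

Final answer: 27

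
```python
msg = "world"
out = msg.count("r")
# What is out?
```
Trace:
  msg='world'
  msg='world', out=1

Final answer: 1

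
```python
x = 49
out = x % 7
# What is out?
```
Trace:
  x=49
  x=49, out=0

Final answer: 0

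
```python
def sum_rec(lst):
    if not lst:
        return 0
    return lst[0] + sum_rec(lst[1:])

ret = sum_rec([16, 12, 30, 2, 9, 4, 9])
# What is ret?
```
Call trace:
sum_rec(lst=[16, 12, 30, 2, 9, 4, 9])
  sum_rec(lst=[12, 30, 2, 9, 4, 9])
    sum_rec(lst=[30, 2, 9, 4, 9])
      sum_rec(lst=[2, 9, 4, 9])
        sum_rec(lst=[9, 4, 9])
          sum_rec(lst=[4, 9])
            sum_rec(lst=[9])
              sum_rec(lst=[])
              -> return 0
            -> return 9
          -> return 13
        -> return 22
      -> return 24
    -> return 54
  -> return 66
-> return 82

Final answer: 82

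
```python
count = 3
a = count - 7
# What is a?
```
Trace:
  count=3
  count=3, a=-4

Final answer: -4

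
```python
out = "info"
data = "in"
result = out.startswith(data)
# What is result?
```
Trace:
  out='info'
  out='info', data='in'
  out='info', data='in', result=True

Final answer: True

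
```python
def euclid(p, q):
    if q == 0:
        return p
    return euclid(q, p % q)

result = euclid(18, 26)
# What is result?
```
Call trace:
euclid(p=18, q=26)
  euclid(p=26, q=18)
    euclid(p=18, q=8)
      euclid(p=8, q=2)
        euclid(p=2, q=0)
        -> return 2
      -> return 2
    -> return 2
  -> return 2
-> return 2

Final answer: 2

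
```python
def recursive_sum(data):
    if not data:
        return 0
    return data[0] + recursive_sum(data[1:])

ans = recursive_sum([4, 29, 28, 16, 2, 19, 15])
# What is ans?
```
Call trace:
recursive_sum(data=[4, 29, 28, 16, 2, 19, 15])
  recursive_sum(data=[29, 28, 16, 2, 19, 15])
    recursive_sum(data=[28, 16, 2, 19, 15])
      recursive_sum(data=[16, 2, 19, 15])
        recursive_sum(data=[2, 19, 15])
          recursive_sum(data=[19, 15])
            recursive_sum(data=[15])
              recursive_sum(data=[])
              -> return 0
            -> return 15
          -> return 34
        -> return 36
      -> return 52
    -> return 80
  -> return 109
-> return 113

Final answer: 113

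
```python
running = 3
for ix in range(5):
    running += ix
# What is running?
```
Trace:
  running=3
  running=3, ix=0
  running=4, ix=1
  running=6, ix=2
  running=9, ix=3
  running=13, ix=4

Final answer: 13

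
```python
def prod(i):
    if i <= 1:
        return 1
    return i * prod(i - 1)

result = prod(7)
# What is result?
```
Call trace:
prod(i=7)
  prod(i=6)
    prod(i=5)
      prod(i=4)
        prod(i=3)
          prod(i=2)
            prod(i=1)
            -> return 1
          -> return 2
        -> return 6
      -> return 24
    -> return 120
  -> return 720
-> return 5040

Final answer: 5040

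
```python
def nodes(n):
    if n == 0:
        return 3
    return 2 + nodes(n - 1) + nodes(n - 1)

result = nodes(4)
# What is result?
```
Call trace (a repeated sub-call is expanded the first time; later identical calls just restate its return value):
nodes(n=4)
  nodes(n=3)
    nodes(n=2)
      nodes(n=1)
        nodes(n=0)
        -> return 3
        nodes(n=0)
        -> return 3
      -> return 8
      nodes(n=1) -> return 8  (same call as traced above)
    -> return 18
    nodes(n=2) -> return 18  (same call as traced above)
  -> return 38
  nodes(n=3) -> return 38  (same call as traced above)
-> return 78

Final answer: 78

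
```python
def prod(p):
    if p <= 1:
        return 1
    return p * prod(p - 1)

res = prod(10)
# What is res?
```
Call trace:
prod(p=10)
  prod(p=9)
    prod(p=8)
      prod(p=7)
        prod(p=6)
          prod(p=5)
            prod(p=4)
              prod(p=3)
                prod(p=2)
                  prod(p=1)
                  -> return 1
                -> return 2
              -> return 6
            -> return 24
          -> return 120
        -> return 720
      -> return 5040
    -> return 40320
  -> return 362880
-> return 3628800

Final answer: 3628800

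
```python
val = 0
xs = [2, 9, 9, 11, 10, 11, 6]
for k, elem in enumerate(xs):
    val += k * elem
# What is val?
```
Trace:
  val=0
  val=0, k=0, elem=2
  val=9, k=1, elem=9
  val=27, k=2, elem=9
  val=60, k=3, elem=11
  val=100, k=4, elem=10
  val=155, k=5, elem=11
  val=191, k=6, elem=6

Final answer: 191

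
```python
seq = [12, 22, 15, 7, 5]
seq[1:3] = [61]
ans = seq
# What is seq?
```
Trace:
  seq=[12, 22, 15, 7, 5]
  seq=[12, 61, 7, 5]
  seq=[12, 61, 7, 5], ans=[12, 61, 7, 5]

Final answer: [12, 61, 7, 5]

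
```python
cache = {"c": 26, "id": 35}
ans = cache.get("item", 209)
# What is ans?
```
Trace:
  cache={'c': 26, 'id': 35}
  cache={'c': 26, 'id': 35}, ans=209

Final answer: 209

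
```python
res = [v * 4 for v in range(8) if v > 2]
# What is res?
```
Trace:
  v=0
  v=1
  v=2
  v=3
  v=4
  v=5
  v=6
  v=7
  res=[12, 16, 20, 24, 28]

Final answer: [12, 16, 20, 24, 28]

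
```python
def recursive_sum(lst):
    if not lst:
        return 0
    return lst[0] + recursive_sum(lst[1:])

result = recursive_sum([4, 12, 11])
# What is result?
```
Call trace:
recursive_sum(lst=[4, 12, 11])
  recursive_sum(lst=[12, 11])
    recursive_sum(lst=[11])
      recursive_sum(lst=[])
      -> return 0
    -> return 11
  -> return 23
-> return 27

Final answer: 27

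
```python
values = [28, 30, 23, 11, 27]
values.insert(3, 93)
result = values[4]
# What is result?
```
Trace:
  values=[28, 30, 23, 11, 27]
  values=[28, 30, 23, 93, 11, 27]
  values=[28, 30, 23, 93, 11, 27], result=11

Final answer: 11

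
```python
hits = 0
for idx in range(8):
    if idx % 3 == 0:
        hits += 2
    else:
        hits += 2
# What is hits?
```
Trace:
  hits=0
  hits=2, idx=0
  hits=4, idx=1
  hits=6, idx=2
  hits=8, idx=3
  hits=10, idx=4
  hits=12, idx=5
  hits=14, idx=6
  hits=16, idx=7

Final answer: 16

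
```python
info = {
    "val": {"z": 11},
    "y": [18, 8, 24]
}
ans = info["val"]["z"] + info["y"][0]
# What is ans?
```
Trace:
  info={'val': {'z': 11}, 'y': [18, 8, 24]}
  info={'val': {'z': 11}, 'y': [18, 8, 24]}, ans=29

Final answer: 29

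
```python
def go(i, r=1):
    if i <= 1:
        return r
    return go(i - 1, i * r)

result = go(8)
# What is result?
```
Call trace:
go(i=8, r=1)
  go(i=7, r=8)
    go(i=6, r=56)
      go(i=5, r=336)
        go(i=4, r=1680)
          go(i=3, r=6720)
            go(i=2, r=20160)
              go(i=1, r=40320)
              -> return 40320
            -> return 40320
          -> return 40320
        -> return 40320
      -> return 40320
    -> return 40320
  -> return 40320
-> return 40320

Final answer: 40320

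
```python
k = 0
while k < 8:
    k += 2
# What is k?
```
Trace:
  k=0
  k=2
  k=4
  k=6
  k=8

Final answer: 8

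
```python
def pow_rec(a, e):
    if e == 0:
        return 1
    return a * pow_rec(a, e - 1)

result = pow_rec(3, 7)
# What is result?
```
Call trace:
pow_rec(a=3, e=7)
  pow_rec(a=3, e=6)
    pow_rec(a=3, e=5)
      pow_rec(a=3, e=4)
        pow_rec(a=3, e=3)
          pow_rec(a=3, e=2)
            pow_rec(a=3, e=1)
              pow_rec(a=3, e=0)
              -> return 1
            -> return 3
          -> return 9
        -> return 27
      -> return 81
    -> return 243
  -> return 729
-> return 2187

Final answer: 2187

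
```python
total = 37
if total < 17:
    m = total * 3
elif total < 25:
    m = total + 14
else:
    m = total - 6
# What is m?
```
Trace:
  total=37
  total=37, m=31

Final answer: 31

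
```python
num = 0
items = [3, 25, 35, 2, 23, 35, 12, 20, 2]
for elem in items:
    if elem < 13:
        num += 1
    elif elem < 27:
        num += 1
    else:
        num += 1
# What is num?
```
Trace:
  num=0
  num=1, elem=3
  num=2, elem=25
  num=3, elem=35
  num=4, elem=2
  num=5, elem=23
  num=6, elem=35
  num=7, elem=12
  num=8, elem=20
  num=9, elem=2

Final answer: 9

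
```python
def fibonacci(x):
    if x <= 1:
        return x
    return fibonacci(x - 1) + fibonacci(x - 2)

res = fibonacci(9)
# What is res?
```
Call trace (a repeated sub-call is expanded the first time; later identical calls just restate its return value):
fibonacci(x=9)
  fibonacci(x=8)
    fibonacci(x=7)
      fibonacci(x=6)
        fibonacci(x=5)
          fibonacci(x=4)
            fibonacci(x=3)
              fibonacci(x=2)
                fibonacci(x=1)
                -> return 1
                fibonacci(x=0)
                -> return 0
              -> return 1
              fibonacci(x=1)
              -> return 1
            -> return 2
            fibonacci(x=2) -> return 1  (same call as traced above)
          -> return 3
          fibonacci(x=3) -> return 2  (same call as traced above)
        -> return 5
        fibonacci(x=4) -> return 3  (same call as traced above)
      -> return 8
      fibonacci(x=5) -> return 5  (same call as traced above)
    -> return 13
    fibonacci(x=6) -> return 8  (same call as traced above)
  -> return 21
  fibonacci(x=7) -> return 13  (same call as traced above)
-> return 34

Final answer: 34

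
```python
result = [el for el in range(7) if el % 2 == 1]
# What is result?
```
Trace:
  el=0
  el=1
  el=2
  el=3
  el=4
  el=5
  el=6
  result=[1, 3, 5]

Final answer: [1, 3, 5]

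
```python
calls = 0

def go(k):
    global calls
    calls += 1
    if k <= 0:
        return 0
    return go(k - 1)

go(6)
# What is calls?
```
Call trace:
go(k=6)
  go(k=5)
    go(k=4)
      go(k=3)
        go(k=2)
          go(k=1)
            go(k=0)
            -> return 0
          -> return 0
        -> return 0
      -> return 0
    -> return 0
  -> return 0
-> return 0

calls is incremented once per call. go is entered once for each k = 6, 5, 4, 3, 2, 1, 0 (the k <= 0 call returns without recursing), i.e. 6 + 1 calls.
calls = 7

Final answer: 7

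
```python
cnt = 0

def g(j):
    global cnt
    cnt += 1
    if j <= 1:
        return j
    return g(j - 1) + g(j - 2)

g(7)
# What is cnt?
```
Call trace (a repeated sub-call is expanded the first time; later identical calls just restate its return value):
g(j=7)
  g(j=6)
    g(j=5)
      g(j=4)
        g(j=3)
          g(j=2)
            g(j=1)
            -> return 1
            g(j=0)
            -> return 0
          -> return 1
          g(j=1)
          -> return 1
        -> return 2
        g(j=2) -> return 1  (same call as traced above)
      -> return 3
      g(j=3) -> return 2  (same call as traced above)
    -> return 5
    g(j=4) -> return 3  (same call as traced above)
  -> return 8
  g(j=5) -> return 5  (same call as traced above)
-> return 13

cnt is incremented once per call, so count the calls in each subtree. Let C(j) = number of calls made by g(j).
C(0) = C(1) = 1 (base case, no recursion); C(j) = 1 + C(j - 1) + C(j - 2) otherwise.
C(2) = 1 + C(1) + C(0) = 1 + 1 + 1 = 3
C(3) = 1 + C(2) + C(1) = 1 + 3 + 1 = 5
C(4) = 1 + C(3) + C(2) = 1 + 5 + 3 = 9
C(5) = 1 + C(4) + C(3) = 1 + 9 + 5 = 15
C(6) = 1 + C(5) + C(4) = 1 + 15 + 9 = 25
C(7) = 1 + C(6) + C(5) = 1 + 25 + 15 = 41
cnt = C(7) = 41

Final answer: 41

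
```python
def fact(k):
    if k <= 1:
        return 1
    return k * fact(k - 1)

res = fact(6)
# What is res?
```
Call trace:
fact(k=6)
  fact(k=5)
    fact(k=4)
      fact(k=3)
        fact(k=2)
          fact(k=1)
          -> return 1
        -> return 2
      -> return 6
    -> return 24
  -> return 120
-> return 720

Final answer: 720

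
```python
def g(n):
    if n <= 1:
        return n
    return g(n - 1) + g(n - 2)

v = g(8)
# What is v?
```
Call trace (a repeated sub-call is expanded the first time; later identical calls just restate its return value):
g(n=8)
  g(n=7)
    g(n=6)
      g(n=5)
        g(n=4)
          g(n=3)
            g(n=2)
              g(n=1)
              -> return 1
              g(n=0)
              -> return 0
            -> return 1
            g(n=1)
            -> return 1
          -> return 2
          g(n=2) -> return 1  (same call as traced above)
        -> return 3
        g(n=3) -> return 2  (same call as traced above)
      -> return 5
      g(n=4) -> return 3  (same call as traced above)
    -> return 8
    g(n=5) -> return 5  (same call as traced above)
  -> return 13
  g(n=6) -> return 8  (same call as traced above)
-> return 21

Final answer: 21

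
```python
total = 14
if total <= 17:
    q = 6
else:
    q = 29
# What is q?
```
Trace:
  total=14
  total=14, q=6

Final answer: 6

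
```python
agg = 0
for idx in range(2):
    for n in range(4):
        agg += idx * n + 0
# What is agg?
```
Trace:
  agg=0
  agg=0, idx=0, n=0
  agg=0, idx=0, n=1
  agg=0, idx=0, n=2
  agg=0, idx=0, n=3
  agg=0, idx=1, n=0
  agg=1, idx=1, n=1
  agg=3, idx=1, n=2
  agg=6, idx=1, n=3

Final answer: 6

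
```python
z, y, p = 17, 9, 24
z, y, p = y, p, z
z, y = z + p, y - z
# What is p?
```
Trace:
  z=17, y=9, p=24
  z=9, y=24, p=17
  z=26, y=15, p=17

Final answer: 17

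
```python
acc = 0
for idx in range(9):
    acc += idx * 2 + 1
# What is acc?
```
Trace:
  acc=0
  acc=1, idx=0
  acc=4, idx=1
  acc=9, idx=2
  acc=16, idx=3
  acc=25, idx=4
  acc=36, idx=5
  acc=49, idx=6
  acc=64, idx=7
  acc=81, idx=8

Final answer: 81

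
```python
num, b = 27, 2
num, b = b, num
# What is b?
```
Trace:
  num=27, b=2
  num=2, b=27

Final answer: 27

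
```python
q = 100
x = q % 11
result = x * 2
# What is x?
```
Trace:
  q=100
  q=100, x=1
  q=100, x=1, result=2

Final answer: 1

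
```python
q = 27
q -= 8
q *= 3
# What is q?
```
Trace:
  q=27
  q=19
  q=57

Final answer: 57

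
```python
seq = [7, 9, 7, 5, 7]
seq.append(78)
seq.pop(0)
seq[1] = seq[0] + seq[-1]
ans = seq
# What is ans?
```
Trace:
  seq=[7, 9, 7, 5, 7]
  seq=[7, 9, 7, 5, 7, 78]
  seq=[9, 7, 5, 7, 78]
  seq=[9, 87, 5, 7, 78]
  seq=[9, 87, 5, 7, 78], ans=[9, 87, 5, 7, 78]

Final answer: [9, 87, 5, 7, 78]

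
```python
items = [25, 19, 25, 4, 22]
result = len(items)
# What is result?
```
Trace:
  items=[25, 19, 25, 4, 22]
  items=[25, 19, 25, 4, 22], result=5

Final answer: 5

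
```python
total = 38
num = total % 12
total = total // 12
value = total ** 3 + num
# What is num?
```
Trace:
  total=38
  total=38, num=2
  total=3, num=2
  total=3, num=2, value=29

Final answer: 2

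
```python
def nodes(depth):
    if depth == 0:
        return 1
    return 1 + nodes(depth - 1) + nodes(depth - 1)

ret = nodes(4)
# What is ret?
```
Call trace (a repeated sub-call is expanded the first time; later identical calls just restate its return value):
nodes(depth=4)
  nodes(depth=3)
    nodes(depth=2)
      nodes(depth=1)
        nodes(depth=0)
        -> return 1
        nodes(depth=0)
        -> return 1
      -> return 3
      nodes(depth=1) -> return 3  (same call as traced above)
    -> return 7
    nodes(depth=2) -> return 7  (same call as traced above)
  -> return 15
  nodes(depth=3) -> return 15  (same call as traced above)
-> return 31

Final answer: 31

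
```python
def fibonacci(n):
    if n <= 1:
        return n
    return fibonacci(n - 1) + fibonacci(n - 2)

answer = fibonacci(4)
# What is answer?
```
Call trace (a repeated sub-call is expanded the first time; later identical calls just restate its return value):
fibonacci(n=4)
  fibonacci(n=3)
    fibonacci(n=2)
      fibonacci(n=1)
      -> return 1
      fibonacci(n=0)
      -> return 0
    -> return 1
    fibonacci(n=1)
    -> return 1
  -> return 2
  fibonacci(n=2) -> return 1  (same call as traced above)
-> return 3

Final answer: 3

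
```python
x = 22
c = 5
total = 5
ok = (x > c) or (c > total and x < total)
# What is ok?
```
Trace:
  x=22
  x=22, c=5
  x=22, c=5, total=5
  x=22, c=5, total=5, ok=True

Final answer: True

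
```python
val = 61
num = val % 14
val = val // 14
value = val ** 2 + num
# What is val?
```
Trace:
  val=61
  val=61, num=5
  val=4, num=5
  val=4, num=5, value=21

Final answer: 4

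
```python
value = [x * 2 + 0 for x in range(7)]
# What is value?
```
Trace:
  x=0
  x=1
  x=2
  x=3
  x=4
  x=5
  x=6
  value=[0, 2, 4, 6, 8, 10, 12]

Final answer: [0, 2, 4, 6, 8, 10, 12]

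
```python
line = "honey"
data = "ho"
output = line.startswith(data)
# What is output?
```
Trace:
  line='honey'
  line='honey', data='ho'
  line='honey', data='ho', output=True

Final answer: True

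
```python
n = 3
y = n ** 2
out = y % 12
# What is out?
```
Trace:
  n=3
  n=3, y=9
  n=3, y=9, out=9

Final answer: 9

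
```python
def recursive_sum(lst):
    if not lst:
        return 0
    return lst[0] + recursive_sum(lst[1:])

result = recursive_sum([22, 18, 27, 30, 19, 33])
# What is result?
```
Call trace:
recursive_sum(lst=[22, 18, 27, 30, 19, 33])
  recursive_sum(lst=[18, 27, 30, 19, 33])
    recursive_sum(lst=[27, 30, 19, 33])
      recursive_sum(lst=[30, 19, 33])
        recursive_sum(lst=[19, 33])
          recursive_sum(lst=[33])
            recursive_sum(lst=[])
            -> return 0
          -> return 33
        -> return 52
      -> return 82
    -> return 109
  -> return 127
-> return 149

Final answer: 149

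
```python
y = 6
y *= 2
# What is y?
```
Trace:
  y=6
  y=12

Final answer: 12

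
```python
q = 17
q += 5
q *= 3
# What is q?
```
Trace:
  q=17
  q=22
  q=66

Final answer: 66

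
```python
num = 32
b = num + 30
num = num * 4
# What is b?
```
Trace:
  num=32
  num=32, b=62
  num=128, b=62

Final answer: 62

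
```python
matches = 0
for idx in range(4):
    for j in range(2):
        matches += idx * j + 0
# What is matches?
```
Trace:
  matches=0
  matches=0, idx=0, j=0
  matches=0, idx=0, j=1
  matches=0, idx=1, j=0
  matches=1, idx=1, j=1
  matches=1, idx=2, j=0
  matches=3, idx=2, j=1
  matches=3, idx=3, j=0
  matches=6, idx=3, j=1

Final answer: 6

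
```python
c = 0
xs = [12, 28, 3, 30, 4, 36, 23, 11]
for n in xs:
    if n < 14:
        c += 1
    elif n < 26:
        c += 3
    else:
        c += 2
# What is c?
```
Trace:
  c=0
  c=1, n=12
  c=3, n=28
  c=4, n=3
  c=6, n=30
  c=7, n=4
  c=9, n=36
  c=12, n=23
  c=13, n=11

Final answer: 13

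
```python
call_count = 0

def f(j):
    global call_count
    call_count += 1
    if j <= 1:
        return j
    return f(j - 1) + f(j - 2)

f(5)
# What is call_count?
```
Call trace (a repeated sub-call is expanded the first time; later identical calls just restate its return value):
f(j=5)
  f(j=4)
    f(j=3)
      f(j=2)
        f(j=1)
        -> return 1
        f(j=0)
        -> return 0
      -> return 1
      f(j=1)
      -> return 1
    -> return 2
    f(j=2) -> return 1  (same call as traced above)
  -> return 3
  f(j=3) -> return 2  (same call as traced above)
-> return 5

call_count is incremented once per call, so count the calls in each subtree. Let C(j) = number of calls made by f(j).
C(0) = C(1) = 1 (base case, no recursion); C(j) = 1 + C(j - 1) + C(j - 2) otherwise.
C(2) = 1 + C(1) + C(0) = 1 + 1 + 1 = 3
C(3) = 1 + C(2) + C(1) = 1 + 3 + 1 = 5
C(4) = 1 + C(3) + C(2) = 1 + 5 + 3 = 9
C(5) = 1 + C(4) + C(3) = 1 + 9 + 5 = 15
call_count = C(5) = 15

Final answer: 15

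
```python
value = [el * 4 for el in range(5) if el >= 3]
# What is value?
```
Trace:
  el=0
  el=1
  el=2
  el=3
  el=4
  value=[12, 16]

Final answer: [12, 16]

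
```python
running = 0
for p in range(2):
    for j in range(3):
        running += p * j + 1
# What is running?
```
Trace:
  running=0
  running=1, p=0, j=0
  running=2, p=0, j=1
  running=3, p=0, j=2
  running=4, p=1, j=0
  running=6, p=1, j=1
  running=9, p=1, j=2

Final answer: 9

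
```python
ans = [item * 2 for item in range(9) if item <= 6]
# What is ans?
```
Trace:
  item=0
  item=1
  item=2
  item=3
  item=4
  item=5
  item=6
  item=7
  item=8
  ans=[0, 2, 4, 6, 8, 10, 12]

Final answer: [0, 2, 4, 6, 8, 10, 12]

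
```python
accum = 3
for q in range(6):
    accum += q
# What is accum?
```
Trace:
  accum=3
  accum=3, q=0
  accum=4, q=1
  accum=6, q=2
  accum=9, q=3
  accum=13, q=4
  accum=18, q=5

Final answer: 18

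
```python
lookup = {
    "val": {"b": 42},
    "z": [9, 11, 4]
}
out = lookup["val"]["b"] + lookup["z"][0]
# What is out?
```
Trace:
  lookup={'val': {'b': 42}, 'z': [9, 11, 4]}
  lookup={'val': {'b': 42}, 'z': [9, 11, 4]}, out=51

Final answer: 51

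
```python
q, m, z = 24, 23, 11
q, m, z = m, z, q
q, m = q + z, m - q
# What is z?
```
Trace:
  q=24, m=23, z=11
  q=23, m=11, z=24
  q=47, m=-12, z=24

Final answer: 24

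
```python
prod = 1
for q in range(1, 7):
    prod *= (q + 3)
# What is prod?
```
Trace:
  prod=1
  prod=4, q=1
  prod=20, q=2
  prod=120, q=3
  prod=840, q=4
  prod=6720, q=5
  prod=60480, q=6

Final answer: 60480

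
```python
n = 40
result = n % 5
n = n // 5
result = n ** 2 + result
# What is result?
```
Trace:
  n=40
  n=40, result=0
  n=8, result=0
  n=8, result=64

Final answer: 64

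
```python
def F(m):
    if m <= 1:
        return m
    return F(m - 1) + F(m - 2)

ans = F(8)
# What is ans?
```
Call trace (a repeated sub-call is expanded the first time; later identical calls just restate its return value):
F(m=8)
  F(m=7)
    F(m=6)
      F(m=5)
        F(m=4)
          F(m=3)
            F(m=2)
              F(m=1)
              -> return 1
              F(m=0)
              -> return 0
            -> return 1
            F(m=1)
            -> return 1
          -> return 2
          F(m=2) -> return 1  (same call as traced above)
        -> return 3
        F(m=3) -> return 2  (same call as traced above)
      -> return 5
      F(m=4) -> return 3  (same call as traced above)
    -> return 8
    F(m=5) -> return 5  (same call as traced above)
  -> return 13
  F(m=6) -> return 8  (same call as traced above)
-> return 21

Final answer: 21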